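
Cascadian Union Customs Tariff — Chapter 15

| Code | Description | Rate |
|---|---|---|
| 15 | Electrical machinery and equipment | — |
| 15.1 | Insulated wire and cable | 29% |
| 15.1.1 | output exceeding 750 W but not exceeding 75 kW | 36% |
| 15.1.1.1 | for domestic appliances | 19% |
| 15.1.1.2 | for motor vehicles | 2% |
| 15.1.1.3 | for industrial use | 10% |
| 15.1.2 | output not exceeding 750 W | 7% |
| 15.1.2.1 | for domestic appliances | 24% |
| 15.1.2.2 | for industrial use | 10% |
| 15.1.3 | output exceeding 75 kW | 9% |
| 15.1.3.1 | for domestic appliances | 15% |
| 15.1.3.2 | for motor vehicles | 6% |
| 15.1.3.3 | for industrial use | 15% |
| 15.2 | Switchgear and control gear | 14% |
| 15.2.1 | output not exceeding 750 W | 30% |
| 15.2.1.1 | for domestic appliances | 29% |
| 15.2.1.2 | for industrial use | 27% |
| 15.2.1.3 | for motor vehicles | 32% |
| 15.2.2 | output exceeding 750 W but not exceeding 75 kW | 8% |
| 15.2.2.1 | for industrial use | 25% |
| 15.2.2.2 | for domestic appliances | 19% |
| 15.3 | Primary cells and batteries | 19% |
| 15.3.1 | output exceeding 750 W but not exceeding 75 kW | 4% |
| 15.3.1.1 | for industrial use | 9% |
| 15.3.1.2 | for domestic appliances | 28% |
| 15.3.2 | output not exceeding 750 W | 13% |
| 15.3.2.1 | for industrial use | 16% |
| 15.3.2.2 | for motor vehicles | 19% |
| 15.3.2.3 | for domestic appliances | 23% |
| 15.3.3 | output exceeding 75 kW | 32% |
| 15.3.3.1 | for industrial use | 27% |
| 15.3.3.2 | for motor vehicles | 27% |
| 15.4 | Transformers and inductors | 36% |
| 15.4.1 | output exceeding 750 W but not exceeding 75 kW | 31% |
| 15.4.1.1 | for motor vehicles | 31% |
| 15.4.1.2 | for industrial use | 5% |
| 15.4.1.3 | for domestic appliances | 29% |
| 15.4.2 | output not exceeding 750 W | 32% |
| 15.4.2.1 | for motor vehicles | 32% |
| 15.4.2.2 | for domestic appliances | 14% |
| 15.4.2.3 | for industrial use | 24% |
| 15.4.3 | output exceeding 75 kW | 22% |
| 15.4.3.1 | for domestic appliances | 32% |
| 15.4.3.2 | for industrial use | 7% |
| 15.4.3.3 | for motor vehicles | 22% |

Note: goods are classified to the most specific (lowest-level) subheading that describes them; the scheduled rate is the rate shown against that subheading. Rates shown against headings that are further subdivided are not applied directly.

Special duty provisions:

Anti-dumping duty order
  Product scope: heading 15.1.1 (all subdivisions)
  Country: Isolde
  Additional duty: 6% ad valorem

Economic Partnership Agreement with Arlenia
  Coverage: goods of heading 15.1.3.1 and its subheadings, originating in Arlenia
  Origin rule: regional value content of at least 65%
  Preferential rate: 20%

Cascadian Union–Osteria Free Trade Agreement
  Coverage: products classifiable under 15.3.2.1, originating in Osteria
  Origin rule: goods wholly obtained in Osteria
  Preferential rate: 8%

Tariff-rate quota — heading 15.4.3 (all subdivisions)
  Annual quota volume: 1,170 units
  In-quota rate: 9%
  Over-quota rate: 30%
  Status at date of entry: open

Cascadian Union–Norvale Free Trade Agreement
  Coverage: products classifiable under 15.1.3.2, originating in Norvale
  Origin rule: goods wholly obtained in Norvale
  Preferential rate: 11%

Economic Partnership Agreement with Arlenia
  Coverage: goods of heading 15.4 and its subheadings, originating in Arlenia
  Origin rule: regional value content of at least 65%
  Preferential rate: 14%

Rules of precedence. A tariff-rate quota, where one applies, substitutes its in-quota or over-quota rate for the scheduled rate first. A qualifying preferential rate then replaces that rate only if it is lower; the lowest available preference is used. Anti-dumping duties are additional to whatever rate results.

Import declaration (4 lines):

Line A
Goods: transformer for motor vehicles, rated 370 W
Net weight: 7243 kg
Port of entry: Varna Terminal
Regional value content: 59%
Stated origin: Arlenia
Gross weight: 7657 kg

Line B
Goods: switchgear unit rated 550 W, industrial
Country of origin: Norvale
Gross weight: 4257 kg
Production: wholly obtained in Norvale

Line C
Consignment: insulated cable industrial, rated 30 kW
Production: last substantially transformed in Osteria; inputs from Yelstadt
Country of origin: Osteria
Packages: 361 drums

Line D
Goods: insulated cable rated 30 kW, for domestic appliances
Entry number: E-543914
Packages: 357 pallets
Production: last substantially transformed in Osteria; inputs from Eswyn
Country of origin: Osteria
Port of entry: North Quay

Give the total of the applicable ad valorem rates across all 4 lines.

Line A: transformer → 15.4; rated 370 W → 15.4.2; for motor vehicles → 15.4.2.1. Scheduled 32%. Arlenia agreement on 15.1.3.1: 15.4.2.1 not covered; Arlenia agreement on 15.4: RVC < 65%. → 32%.
Line B: switchgear unit → 15.2; rated 550 W → 15.2.1; industrial → 15.2.1.2. Scheduled 27%. Norvale agreement on 15.1.3.2: 15.2.1.2 not covered. → 27%.
Line C: insulated cable → 15.1; rated 30 kW → 15.1.1; industrial → 15.1.1.3. Scheduled 10%. Osteria agreement on 15.3.2.1: 15.1.1.3 not covered. → 10%.
Line D: insulated cable → 15.1; rated 30 kW → 15.1.1; for domestic appliances → 15.1.1.1. Scheduled 19%. Osteria agreement on 15.3.2.1: 15.1.1.1 not covered. → 19%.
Sum: 32% + 27% + 10% + 19% = 88%.

88%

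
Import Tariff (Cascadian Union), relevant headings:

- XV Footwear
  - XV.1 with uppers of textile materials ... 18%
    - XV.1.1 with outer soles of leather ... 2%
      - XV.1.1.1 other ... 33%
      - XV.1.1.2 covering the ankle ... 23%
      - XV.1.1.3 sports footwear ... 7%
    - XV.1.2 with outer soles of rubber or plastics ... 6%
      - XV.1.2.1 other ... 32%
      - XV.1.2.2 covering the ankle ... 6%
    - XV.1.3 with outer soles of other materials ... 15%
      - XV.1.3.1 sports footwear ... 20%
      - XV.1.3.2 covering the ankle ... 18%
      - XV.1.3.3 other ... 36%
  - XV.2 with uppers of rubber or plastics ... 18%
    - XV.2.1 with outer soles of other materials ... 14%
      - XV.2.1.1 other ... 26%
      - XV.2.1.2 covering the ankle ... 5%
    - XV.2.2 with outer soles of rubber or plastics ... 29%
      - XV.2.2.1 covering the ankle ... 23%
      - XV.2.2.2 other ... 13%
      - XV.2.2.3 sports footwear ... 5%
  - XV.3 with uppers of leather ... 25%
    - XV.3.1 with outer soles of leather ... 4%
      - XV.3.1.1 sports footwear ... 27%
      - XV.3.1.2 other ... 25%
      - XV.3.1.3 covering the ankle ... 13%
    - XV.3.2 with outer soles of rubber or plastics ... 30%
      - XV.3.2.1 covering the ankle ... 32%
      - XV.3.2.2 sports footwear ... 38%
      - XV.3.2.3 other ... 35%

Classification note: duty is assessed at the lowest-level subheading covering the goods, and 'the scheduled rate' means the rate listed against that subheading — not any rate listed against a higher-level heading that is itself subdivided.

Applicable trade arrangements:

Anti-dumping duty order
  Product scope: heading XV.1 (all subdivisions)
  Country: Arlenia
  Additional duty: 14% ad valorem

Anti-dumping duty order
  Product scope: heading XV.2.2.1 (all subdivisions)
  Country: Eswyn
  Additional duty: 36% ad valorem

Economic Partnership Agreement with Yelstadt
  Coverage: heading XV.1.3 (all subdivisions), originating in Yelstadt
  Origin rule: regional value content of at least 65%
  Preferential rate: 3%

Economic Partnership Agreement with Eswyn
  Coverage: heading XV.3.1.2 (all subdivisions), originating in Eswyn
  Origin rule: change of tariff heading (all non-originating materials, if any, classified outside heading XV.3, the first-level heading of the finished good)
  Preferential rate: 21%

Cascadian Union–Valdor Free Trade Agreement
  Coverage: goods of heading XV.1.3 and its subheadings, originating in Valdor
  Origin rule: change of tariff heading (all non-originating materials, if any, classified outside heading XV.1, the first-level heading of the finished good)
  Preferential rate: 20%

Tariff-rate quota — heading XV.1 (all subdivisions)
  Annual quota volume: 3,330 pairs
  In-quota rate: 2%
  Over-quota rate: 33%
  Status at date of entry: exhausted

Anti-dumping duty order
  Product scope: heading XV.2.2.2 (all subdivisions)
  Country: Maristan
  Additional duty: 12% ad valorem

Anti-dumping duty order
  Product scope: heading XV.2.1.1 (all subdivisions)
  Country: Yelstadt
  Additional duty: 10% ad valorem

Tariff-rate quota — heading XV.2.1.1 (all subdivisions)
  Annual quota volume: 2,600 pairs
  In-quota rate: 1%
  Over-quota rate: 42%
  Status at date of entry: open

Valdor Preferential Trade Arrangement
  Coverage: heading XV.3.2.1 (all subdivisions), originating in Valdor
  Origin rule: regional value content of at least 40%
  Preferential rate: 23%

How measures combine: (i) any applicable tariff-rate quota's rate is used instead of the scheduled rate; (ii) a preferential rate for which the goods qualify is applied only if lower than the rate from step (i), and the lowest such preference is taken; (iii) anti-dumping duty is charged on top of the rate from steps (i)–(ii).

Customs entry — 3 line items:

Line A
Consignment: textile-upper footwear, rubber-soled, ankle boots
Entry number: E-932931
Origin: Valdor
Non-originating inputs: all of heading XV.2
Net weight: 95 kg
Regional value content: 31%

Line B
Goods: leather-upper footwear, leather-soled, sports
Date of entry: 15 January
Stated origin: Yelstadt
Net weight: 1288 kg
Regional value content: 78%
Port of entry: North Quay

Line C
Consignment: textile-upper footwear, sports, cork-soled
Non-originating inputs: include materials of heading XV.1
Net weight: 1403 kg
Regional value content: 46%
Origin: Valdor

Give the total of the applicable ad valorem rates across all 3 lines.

93%

Line A: textile-upper → XV.1; rubber-soled → XV.1.2; ankle boots → XV.1.2.2. Scheduled 6%. quota on XV.1 exhausted → over-quota 33%; Valdor agreement on XV.1.3: XV.1.2.2 not covered; Valdor agreement on XV.3.2.1: XV.1.2.2 not covered. → 33%.
Line B: leather-upper → XV.3; leather-soled → XV.3.1; sports → XV.3.1.1. Scheduled 27%. Yelstadt agreement on XV.1.3: XV.3.1.1 not covered. → 27%.
Line C: textile-upper → XV.1; cork-soled → XV.1.3; sports → XV.1.3.1. Scheduled 20%. quota on XV.1 exhausted → over-quota 33%; Valdor agreement on XV.1.3: CTH not met; Valdor agreement on XV.3.2.1: XV.1.3.1 not covered. → 33%.
Sum: 33% + 27% + 33% = 93%.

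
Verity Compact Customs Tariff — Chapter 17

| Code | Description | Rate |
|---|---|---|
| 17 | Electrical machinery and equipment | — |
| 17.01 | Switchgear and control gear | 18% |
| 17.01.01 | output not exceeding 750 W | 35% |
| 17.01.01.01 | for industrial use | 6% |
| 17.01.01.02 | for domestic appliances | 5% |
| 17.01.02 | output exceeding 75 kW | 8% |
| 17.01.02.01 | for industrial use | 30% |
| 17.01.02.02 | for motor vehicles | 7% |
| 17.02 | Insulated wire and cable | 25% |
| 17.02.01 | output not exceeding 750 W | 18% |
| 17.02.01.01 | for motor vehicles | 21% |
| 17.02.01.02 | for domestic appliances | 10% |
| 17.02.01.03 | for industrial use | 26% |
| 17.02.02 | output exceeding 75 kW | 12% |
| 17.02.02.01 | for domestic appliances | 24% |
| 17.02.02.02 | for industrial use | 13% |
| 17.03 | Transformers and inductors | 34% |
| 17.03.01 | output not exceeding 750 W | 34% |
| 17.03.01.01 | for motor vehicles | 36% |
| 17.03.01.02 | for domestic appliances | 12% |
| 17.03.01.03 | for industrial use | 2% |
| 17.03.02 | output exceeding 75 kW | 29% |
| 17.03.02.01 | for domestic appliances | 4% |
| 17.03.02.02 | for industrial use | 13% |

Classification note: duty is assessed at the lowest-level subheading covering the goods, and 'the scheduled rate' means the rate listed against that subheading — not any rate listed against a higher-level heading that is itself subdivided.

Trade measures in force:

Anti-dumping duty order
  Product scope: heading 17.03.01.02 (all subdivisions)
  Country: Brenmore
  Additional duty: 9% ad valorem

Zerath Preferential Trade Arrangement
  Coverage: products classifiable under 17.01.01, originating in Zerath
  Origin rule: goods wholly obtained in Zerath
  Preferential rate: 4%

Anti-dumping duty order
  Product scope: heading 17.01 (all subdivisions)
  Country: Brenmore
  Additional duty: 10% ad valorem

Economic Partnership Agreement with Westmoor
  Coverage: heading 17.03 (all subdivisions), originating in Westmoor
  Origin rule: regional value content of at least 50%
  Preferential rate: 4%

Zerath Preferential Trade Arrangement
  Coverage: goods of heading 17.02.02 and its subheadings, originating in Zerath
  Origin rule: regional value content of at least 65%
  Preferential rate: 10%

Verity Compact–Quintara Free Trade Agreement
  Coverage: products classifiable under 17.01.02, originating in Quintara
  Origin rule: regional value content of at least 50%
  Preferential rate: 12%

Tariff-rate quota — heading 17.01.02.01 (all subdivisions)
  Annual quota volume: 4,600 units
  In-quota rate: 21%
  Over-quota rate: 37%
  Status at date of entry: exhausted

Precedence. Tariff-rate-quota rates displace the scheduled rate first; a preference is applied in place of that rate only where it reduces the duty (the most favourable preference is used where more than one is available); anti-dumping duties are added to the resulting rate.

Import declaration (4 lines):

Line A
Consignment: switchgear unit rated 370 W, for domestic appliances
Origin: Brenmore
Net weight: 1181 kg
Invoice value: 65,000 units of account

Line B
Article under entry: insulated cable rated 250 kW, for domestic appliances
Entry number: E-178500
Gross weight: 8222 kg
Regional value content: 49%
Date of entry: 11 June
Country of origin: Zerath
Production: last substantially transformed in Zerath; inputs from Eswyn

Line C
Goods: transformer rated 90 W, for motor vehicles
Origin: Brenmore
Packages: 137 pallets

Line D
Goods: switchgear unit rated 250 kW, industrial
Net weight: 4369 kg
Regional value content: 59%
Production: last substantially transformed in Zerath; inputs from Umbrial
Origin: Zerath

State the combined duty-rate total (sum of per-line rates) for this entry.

Line A: switchgear unit → 17.01; rated 370 W → 17.01.01; for domestic appliances → 17.01.01.02. Scheduled 5%. anti-dumping (Brenmore, 17.01): +10%; total 5% + 10% = 15%. → 15%.
Line B: insulated cable → 17.02; rated 250 kW → 17.02.02; for domestic appliances → 17.02.02.01. Scheduled 24%. Zerath agreement on 17.01.01: 17.02.02.01 not covered; Zerath agreement on 17.02.02: RVC < 65%. → 24%.
Line C: transformer → 17.03; rated 90 W → 17.03.01; for motor vehicles → 17.03.01.01. Scheduled 36%. No special measure applies. → 36%.
Line D: switchgear unit → 17.01; rated 250 kW → 17.01.02; industrial → 17.01.02.01. Scheduled 30%. quota on 17.01.02.01 exhausted → over-quota 37%; Zerath agreement on 17.01.01: 17.01.02.01 not covered; Zerath agreement on 17.02.02: 17.01.02.01 not covered. → 37%.
Sum: 15% + 24% + 36% + 37% = 112%.

112%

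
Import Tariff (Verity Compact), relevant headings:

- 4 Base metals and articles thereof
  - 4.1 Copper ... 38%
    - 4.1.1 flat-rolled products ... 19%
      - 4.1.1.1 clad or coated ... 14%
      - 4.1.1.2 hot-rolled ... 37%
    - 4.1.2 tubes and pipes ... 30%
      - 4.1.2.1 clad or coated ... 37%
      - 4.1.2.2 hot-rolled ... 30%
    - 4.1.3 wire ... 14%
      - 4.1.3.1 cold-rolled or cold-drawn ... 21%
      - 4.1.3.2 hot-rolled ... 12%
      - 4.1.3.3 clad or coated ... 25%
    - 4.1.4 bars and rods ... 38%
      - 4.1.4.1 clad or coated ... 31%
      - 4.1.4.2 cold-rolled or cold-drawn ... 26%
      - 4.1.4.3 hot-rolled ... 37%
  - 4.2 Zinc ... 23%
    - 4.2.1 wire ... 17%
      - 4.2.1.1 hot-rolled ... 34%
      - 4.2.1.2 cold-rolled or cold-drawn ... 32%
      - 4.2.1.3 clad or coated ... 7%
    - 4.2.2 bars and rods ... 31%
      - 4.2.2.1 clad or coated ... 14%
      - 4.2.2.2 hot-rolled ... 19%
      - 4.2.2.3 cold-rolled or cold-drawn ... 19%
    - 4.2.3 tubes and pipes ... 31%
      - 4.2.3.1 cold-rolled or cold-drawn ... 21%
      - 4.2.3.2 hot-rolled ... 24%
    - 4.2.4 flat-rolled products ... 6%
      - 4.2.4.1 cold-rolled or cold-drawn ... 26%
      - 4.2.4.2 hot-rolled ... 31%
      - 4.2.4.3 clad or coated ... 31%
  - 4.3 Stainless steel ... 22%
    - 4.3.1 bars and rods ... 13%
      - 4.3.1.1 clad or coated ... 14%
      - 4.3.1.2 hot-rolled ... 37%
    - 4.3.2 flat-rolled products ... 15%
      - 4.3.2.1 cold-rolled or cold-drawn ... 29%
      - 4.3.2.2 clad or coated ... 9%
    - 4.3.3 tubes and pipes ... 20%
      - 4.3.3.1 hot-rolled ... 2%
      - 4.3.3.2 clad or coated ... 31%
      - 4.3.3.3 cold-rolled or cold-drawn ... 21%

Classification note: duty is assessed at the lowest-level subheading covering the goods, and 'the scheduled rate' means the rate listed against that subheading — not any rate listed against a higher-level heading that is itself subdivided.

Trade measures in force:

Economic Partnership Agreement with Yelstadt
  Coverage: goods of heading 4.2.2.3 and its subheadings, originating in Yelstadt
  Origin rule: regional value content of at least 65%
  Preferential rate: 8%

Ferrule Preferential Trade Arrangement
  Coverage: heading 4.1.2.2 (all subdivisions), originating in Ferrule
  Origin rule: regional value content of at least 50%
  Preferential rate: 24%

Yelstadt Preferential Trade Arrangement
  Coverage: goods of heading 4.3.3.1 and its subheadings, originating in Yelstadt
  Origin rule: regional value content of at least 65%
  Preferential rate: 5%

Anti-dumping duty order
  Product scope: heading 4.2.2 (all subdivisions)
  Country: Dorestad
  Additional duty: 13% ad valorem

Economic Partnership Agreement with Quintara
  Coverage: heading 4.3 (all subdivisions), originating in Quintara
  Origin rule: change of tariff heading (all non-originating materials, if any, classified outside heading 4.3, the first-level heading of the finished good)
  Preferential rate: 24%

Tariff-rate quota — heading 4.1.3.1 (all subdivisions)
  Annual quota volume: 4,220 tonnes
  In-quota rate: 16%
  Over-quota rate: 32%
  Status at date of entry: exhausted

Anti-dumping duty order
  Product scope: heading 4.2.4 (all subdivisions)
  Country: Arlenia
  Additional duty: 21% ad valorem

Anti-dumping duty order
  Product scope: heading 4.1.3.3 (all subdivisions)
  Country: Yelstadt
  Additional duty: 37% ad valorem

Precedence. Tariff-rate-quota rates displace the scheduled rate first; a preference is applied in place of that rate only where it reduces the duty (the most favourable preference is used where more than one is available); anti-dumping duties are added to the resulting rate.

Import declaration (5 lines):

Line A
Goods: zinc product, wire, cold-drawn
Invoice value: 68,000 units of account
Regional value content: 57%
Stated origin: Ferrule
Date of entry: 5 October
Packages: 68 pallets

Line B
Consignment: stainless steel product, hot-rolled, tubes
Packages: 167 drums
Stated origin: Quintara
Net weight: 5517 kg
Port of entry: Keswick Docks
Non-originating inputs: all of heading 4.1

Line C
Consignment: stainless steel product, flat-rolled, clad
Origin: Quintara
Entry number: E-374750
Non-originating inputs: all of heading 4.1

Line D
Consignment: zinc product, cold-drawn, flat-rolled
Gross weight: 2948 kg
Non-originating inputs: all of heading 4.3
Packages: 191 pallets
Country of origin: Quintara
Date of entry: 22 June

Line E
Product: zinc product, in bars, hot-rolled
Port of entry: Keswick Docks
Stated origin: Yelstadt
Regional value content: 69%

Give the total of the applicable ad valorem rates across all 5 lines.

88%

Line A: zinc → 4.2; wire → 4.2.1; cold-drawn → 4.2.1.2. Scheduled 32%. Ferrule agreement on 4.1.2.2: 4.2.1.2 not covered. → 32%.
Line B: stainless steel → 4.3; tubes → 4.3.3; hot-rolled → 4.3.3.1. Scheduled 2%. Quintara agreement on 4.3: CTH met → 24% available; preference 24% not lower than 2% → no reduction. → 2%.
Line C: stainless steel → 4.3; flat-rolled → 4.3.2; clad → 4.3.2.2. Scheduled 9%. Quintara agreement on 4.3: CTH met → 24% available; preference 24% not lower than 9% → no reduction. → 9%.
Line D: zinc → 4.2; flat-rolled → 4.2.4; cold-drawn → 4.2.4.1. Scheduled 26%. Quintara agreement on 4.3: 4.2.4.1 not covered. → 26%.
Line E: zinc → 4.2; in bars → 4.2.2; hot-rolled → 4.2.2.2. Scheduled 19%. Yelstadt agreement on 4.2.2.3: 4.2.2.2 not covered; Yelstadt agreement on 4.3.3.1: 4.2.2.2 not covered. → 19%.
Sum: 32% + 2% + 9% + 26% + 19% = 88%.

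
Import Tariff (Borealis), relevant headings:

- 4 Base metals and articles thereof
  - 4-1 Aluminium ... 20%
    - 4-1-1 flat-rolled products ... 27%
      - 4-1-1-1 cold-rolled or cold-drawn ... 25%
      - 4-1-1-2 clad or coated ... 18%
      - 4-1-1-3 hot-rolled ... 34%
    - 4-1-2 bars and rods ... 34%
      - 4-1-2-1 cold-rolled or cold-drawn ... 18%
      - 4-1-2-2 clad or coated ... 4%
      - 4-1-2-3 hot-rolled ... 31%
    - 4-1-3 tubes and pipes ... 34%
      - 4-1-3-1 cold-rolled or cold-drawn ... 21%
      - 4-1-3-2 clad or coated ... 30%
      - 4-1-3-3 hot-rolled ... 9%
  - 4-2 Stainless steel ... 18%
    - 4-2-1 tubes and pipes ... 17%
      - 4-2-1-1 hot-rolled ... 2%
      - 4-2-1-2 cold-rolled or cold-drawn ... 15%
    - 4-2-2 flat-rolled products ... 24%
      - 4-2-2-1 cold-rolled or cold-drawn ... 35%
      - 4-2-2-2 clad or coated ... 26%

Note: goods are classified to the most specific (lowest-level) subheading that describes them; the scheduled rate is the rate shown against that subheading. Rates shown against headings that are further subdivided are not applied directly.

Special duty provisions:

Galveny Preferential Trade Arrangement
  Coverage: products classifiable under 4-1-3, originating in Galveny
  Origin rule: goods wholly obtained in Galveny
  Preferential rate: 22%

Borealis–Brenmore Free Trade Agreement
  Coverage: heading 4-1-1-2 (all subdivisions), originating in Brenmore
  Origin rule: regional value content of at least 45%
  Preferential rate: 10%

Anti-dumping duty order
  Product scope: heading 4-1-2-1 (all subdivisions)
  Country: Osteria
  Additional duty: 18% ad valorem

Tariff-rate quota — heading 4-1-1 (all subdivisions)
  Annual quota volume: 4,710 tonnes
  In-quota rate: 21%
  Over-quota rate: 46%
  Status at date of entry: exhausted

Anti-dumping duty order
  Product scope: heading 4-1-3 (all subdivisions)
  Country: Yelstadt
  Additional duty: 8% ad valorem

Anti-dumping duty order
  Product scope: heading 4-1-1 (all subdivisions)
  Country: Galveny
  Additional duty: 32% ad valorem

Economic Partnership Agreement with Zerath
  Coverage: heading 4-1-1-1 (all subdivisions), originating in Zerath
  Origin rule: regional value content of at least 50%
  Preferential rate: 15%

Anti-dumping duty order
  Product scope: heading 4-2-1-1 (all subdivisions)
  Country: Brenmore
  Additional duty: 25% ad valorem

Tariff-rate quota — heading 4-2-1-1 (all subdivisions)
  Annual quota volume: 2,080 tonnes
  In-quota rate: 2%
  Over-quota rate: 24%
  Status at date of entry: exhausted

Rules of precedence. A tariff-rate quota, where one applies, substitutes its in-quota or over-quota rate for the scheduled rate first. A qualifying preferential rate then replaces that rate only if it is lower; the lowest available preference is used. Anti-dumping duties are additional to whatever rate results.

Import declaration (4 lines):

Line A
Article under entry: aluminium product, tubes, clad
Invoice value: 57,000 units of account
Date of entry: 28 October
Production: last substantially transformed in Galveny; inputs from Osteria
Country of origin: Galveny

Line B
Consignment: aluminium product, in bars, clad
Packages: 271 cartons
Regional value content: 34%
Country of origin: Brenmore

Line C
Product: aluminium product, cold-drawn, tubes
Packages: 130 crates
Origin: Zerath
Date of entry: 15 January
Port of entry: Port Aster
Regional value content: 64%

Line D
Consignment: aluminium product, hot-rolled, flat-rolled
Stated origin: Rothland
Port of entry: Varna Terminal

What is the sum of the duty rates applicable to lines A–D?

Line A: aluminium → 4-1; tubes → 4-1-3; clad → 4-1-3-2. Scheduled 30%. Galveny agreement on 4-1-3: not wholly obtained. → 30%.
Line B: aluminium → 4-1; in bars → 4-1-2; clad → 4-1-2-2. Scheduled 4%. Brenmore agreement on 4-1-1-2: 4-1-2-2 not covered. → 4%.
Line C: aluminium → 4-1; tubes → 4-1-3; cold-drawn → 4-1-3-1. Scheduled 21%. Zerath agreement on 4-1-1-1: 4-1-3-1 not covered. → 21%.
Line D: aluminium → 4-1; flat-rolled → 4-1-1; hot-rolled → 4-1-1-3. Scheduled 34%. quota on 4-1-1 exhausted → over-quota 46%. → 46%.
Sum: 30% + 4% + 21% + 46% = 101%.

101%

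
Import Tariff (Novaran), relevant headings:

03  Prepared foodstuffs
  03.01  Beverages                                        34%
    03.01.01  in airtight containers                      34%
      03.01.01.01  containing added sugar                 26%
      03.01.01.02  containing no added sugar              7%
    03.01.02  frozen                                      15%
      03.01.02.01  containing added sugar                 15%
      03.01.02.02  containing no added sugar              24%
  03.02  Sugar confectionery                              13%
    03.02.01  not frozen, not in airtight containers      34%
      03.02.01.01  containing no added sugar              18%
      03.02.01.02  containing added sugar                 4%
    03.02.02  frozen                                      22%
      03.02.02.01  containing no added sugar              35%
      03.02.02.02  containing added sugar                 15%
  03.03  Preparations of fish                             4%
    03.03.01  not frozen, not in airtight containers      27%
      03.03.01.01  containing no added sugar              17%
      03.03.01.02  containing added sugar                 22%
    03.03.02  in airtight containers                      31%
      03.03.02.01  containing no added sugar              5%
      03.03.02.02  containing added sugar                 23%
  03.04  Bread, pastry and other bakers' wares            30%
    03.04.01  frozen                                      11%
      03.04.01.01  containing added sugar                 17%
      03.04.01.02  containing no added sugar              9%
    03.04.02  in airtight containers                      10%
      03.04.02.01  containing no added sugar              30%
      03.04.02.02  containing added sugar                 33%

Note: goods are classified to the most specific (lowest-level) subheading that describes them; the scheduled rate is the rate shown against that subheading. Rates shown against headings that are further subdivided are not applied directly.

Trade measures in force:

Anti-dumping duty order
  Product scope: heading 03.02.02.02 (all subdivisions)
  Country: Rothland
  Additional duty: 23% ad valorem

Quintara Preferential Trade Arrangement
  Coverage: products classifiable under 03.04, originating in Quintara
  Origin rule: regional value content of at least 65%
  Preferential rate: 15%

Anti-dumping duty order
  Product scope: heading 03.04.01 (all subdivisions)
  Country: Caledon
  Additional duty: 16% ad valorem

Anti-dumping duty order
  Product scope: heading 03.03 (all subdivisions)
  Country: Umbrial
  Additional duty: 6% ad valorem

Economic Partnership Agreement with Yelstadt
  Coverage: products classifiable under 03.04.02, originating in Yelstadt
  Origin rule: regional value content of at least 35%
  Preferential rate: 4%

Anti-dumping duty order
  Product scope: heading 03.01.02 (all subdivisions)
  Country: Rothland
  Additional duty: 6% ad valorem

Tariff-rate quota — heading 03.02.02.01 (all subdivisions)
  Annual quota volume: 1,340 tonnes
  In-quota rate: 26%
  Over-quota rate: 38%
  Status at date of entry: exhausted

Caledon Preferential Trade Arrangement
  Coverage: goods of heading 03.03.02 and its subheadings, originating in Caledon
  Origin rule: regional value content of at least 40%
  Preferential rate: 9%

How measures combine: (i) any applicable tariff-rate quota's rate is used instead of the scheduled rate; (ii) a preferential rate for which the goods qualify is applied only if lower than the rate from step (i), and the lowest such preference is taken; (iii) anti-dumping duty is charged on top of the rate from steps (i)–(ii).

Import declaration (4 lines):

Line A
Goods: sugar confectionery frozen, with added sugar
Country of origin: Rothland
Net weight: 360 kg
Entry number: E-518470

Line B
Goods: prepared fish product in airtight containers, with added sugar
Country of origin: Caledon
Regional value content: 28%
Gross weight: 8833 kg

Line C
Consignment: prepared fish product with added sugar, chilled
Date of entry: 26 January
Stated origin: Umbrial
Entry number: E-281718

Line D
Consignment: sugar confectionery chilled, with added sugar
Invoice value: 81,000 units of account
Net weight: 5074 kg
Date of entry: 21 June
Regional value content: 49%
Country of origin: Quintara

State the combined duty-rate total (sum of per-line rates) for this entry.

Line A: sugar confectionery → 03.02; frozen → 03.02.02; with added sugar → 03.02.02.02. Scheduled 15%. anti-dumping (Rothland, 03.02.02.02): +23%; total 15% + 23% = 38%. → 38%.
Line B: prepared fish product → 03.03; in airtight containers → 03.03.02; with added sugar → 03.03.02.02. Scheduled 23%. Caledon agreement on 03.03.02: RVC < 40%. → 23%.
Line C: prepared fish product → 03.03; chilled → 03.03.01; with added sugar → 03.03.01.02. Scheduled 22%. anti-dumping (Umbrial, 03.03): +6%; total 22% + 6% = 28%. → 28%.
Line D: sugar confectionery → 03.02; chilled → 03.02.01; with added sugar → 03.02.01.02. Scheduled 4%. Quintara agreement on 03.04: 03.02.01.02 not covered. → 4%.
Sum: 38% + 23% + 28% + 4% = 93%.

93%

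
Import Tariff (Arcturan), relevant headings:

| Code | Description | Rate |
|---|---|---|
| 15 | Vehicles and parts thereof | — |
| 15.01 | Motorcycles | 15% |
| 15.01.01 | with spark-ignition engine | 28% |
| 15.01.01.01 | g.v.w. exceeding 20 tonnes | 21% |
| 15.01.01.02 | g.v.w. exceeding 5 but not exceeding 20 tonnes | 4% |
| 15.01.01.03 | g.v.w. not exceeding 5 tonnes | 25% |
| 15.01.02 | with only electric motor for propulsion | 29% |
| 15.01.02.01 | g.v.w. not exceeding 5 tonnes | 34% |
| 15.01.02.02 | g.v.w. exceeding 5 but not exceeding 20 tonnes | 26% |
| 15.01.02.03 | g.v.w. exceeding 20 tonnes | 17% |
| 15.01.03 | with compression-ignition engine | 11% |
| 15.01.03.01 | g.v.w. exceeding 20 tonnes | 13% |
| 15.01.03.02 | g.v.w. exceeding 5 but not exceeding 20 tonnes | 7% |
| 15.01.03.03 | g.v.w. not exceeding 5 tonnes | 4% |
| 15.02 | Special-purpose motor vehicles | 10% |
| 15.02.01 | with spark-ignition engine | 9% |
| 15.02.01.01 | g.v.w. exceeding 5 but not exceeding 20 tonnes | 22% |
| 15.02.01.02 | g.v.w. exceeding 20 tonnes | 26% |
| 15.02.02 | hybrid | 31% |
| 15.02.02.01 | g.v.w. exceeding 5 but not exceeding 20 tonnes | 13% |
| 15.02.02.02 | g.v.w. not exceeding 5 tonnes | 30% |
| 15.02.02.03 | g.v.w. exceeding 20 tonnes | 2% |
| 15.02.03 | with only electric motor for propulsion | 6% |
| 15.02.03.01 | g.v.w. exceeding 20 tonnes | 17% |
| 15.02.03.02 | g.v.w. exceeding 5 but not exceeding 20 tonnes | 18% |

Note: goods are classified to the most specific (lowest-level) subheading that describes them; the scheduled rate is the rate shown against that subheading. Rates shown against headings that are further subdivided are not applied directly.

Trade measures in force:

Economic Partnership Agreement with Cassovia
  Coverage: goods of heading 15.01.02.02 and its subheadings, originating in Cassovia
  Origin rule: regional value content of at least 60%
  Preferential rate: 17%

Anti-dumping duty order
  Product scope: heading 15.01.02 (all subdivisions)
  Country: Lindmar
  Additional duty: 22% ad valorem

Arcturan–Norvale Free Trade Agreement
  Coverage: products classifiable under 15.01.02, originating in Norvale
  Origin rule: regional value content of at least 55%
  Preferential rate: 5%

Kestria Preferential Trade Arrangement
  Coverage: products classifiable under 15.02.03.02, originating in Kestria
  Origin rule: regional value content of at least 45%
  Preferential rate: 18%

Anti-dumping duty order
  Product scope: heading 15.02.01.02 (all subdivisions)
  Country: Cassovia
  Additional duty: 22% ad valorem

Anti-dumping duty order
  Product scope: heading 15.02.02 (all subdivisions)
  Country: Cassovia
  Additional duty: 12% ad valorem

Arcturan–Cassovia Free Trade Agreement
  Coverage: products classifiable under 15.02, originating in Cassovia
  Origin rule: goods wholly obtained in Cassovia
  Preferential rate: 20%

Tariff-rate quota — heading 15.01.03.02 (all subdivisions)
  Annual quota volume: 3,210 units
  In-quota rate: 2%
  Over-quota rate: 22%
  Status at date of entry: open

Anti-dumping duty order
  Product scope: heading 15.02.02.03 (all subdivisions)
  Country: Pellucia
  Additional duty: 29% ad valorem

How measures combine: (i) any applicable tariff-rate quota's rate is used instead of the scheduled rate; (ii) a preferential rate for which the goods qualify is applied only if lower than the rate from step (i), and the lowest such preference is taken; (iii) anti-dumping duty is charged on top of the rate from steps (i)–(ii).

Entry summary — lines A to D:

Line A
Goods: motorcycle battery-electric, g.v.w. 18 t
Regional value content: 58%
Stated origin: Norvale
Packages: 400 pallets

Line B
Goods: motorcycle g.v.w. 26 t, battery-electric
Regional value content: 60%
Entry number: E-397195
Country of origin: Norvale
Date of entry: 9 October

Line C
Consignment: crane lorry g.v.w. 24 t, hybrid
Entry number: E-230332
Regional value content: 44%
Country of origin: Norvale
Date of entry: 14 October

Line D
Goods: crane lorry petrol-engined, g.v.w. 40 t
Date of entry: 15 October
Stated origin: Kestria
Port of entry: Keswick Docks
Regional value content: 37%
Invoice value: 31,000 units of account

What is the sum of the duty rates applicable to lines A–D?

Line A: motorcycle → 15.01; battery-electric → 15.01.02; g.v.w. 18 t → 15.01.02.02. Scheduled 26%. Norvale agreement on 15.01.02: RVC ≥ 55% → 5% available; preferential 5%. → 5%.
Line B: motorcycle → 15.01; battery-electric → 15.01.02; g.v.w. 26 t → 15.01.02.03. Scheduled 17%. Norvale agreement on 15.01.02: RVC ≥ 55% → 5% available; preferential 5%. → 5%.
Line C: crane lorry → 15.02; hybrid → 15.02.02; g.v.w. 24 t → 15.02.02.03. Scheduled 2%. Norvale agreement on 15.01.02: 15.02.02.03 not covered. → 2%.
Line D: crane lorry → 15.02; petrol-engined → 15.02.01; g.v.w. 40 t → 15.02.01.02. Scheduled 26%. Kestria agreement on 15.02.03.02: 15.02.01.02 not covered. → 26%.
Sum: 5% + 5% + 2% + 26% = 38%.

38%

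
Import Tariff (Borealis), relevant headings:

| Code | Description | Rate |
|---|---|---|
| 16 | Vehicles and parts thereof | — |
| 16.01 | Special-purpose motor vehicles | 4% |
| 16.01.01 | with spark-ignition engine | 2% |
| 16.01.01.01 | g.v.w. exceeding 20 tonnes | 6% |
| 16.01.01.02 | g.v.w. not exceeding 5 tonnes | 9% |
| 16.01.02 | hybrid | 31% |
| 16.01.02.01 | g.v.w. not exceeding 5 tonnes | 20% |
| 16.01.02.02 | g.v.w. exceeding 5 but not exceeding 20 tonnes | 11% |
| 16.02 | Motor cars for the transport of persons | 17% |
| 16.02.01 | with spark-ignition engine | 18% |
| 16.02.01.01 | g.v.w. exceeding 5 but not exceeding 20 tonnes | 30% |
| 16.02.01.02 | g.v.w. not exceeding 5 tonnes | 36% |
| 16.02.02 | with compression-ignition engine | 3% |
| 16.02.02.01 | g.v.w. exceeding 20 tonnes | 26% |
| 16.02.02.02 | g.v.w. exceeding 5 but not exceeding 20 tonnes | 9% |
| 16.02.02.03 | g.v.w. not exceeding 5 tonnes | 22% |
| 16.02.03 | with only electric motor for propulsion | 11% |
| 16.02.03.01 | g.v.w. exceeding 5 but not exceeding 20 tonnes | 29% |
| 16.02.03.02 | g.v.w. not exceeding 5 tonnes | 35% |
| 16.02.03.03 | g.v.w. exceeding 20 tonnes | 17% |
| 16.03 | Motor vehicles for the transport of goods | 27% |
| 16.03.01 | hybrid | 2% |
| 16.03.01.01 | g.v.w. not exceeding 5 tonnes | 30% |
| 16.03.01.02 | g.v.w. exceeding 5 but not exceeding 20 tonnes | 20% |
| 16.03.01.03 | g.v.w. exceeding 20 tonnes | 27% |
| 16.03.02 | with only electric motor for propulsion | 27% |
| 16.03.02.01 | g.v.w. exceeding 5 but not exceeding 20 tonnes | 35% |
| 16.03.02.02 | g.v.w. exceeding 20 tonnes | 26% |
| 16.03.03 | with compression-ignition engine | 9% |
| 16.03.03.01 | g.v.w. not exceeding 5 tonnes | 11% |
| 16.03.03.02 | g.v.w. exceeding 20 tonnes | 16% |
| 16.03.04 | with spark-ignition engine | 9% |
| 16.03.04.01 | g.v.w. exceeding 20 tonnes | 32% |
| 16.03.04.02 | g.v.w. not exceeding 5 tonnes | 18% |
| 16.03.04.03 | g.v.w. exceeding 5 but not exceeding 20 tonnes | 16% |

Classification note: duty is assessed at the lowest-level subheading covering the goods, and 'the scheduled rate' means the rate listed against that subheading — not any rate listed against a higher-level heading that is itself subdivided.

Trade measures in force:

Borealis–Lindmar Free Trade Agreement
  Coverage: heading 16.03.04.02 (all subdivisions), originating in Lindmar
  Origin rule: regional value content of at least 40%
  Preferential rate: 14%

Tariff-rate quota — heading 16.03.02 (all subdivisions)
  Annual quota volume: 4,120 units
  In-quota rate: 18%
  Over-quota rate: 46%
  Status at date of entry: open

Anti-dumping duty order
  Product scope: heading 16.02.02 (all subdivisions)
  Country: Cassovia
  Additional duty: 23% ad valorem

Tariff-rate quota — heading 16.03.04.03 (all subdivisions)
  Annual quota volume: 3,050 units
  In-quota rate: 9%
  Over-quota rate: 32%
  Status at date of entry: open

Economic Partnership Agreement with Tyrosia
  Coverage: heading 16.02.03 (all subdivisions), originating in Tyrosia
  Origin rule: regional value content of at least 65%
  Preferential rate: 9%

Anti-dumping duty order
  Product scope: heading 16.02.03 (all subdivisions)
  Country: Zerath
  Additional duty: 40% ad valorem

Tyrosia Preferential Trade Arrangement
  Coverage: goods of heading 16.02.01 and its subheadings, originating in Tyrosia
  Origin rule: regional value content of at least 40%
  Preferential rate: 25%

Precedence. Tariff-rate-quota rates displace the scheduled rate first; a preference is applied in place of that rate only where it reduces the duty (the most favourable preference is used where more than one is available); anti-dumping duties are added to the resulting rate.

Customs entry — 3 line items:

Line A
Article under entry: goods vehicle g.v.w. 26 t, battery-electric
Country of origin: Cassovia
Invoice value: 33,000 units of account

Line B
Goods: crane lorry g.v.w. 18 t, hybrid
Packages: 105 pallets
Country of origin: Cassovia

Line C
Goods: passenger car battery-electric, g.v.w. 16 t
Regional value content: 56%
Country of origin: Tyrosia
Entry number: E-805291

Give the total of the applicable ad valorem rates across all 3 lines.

Line A: goods vehicle → 16.03; battery-electric → 16.03.02; g.v.w. 26 t → 16.03.02.02. Scheduled 26%. quota on 16.03.02 open → in-quota 18%. → 18%.
Line B: crane lorry → 16.01; hybrid → 16.01.02; g.v.w. 18 t → 16.01.02.02. Scheduled 11%. No special measure applies. → 11%.
Line C: passenger car → 16.02; battery-electric → 16.02.03; g.v.w. 16 t → 16.02.03.01. Scheduled 29%. Tyrosia agreement on 16.02.03: RVC < 65%; Tyrosia agreement on 16.02.01: 16.02.03.01 not covered. → 29%.
Sum: 18% + 11% + 29% = 58%.

58%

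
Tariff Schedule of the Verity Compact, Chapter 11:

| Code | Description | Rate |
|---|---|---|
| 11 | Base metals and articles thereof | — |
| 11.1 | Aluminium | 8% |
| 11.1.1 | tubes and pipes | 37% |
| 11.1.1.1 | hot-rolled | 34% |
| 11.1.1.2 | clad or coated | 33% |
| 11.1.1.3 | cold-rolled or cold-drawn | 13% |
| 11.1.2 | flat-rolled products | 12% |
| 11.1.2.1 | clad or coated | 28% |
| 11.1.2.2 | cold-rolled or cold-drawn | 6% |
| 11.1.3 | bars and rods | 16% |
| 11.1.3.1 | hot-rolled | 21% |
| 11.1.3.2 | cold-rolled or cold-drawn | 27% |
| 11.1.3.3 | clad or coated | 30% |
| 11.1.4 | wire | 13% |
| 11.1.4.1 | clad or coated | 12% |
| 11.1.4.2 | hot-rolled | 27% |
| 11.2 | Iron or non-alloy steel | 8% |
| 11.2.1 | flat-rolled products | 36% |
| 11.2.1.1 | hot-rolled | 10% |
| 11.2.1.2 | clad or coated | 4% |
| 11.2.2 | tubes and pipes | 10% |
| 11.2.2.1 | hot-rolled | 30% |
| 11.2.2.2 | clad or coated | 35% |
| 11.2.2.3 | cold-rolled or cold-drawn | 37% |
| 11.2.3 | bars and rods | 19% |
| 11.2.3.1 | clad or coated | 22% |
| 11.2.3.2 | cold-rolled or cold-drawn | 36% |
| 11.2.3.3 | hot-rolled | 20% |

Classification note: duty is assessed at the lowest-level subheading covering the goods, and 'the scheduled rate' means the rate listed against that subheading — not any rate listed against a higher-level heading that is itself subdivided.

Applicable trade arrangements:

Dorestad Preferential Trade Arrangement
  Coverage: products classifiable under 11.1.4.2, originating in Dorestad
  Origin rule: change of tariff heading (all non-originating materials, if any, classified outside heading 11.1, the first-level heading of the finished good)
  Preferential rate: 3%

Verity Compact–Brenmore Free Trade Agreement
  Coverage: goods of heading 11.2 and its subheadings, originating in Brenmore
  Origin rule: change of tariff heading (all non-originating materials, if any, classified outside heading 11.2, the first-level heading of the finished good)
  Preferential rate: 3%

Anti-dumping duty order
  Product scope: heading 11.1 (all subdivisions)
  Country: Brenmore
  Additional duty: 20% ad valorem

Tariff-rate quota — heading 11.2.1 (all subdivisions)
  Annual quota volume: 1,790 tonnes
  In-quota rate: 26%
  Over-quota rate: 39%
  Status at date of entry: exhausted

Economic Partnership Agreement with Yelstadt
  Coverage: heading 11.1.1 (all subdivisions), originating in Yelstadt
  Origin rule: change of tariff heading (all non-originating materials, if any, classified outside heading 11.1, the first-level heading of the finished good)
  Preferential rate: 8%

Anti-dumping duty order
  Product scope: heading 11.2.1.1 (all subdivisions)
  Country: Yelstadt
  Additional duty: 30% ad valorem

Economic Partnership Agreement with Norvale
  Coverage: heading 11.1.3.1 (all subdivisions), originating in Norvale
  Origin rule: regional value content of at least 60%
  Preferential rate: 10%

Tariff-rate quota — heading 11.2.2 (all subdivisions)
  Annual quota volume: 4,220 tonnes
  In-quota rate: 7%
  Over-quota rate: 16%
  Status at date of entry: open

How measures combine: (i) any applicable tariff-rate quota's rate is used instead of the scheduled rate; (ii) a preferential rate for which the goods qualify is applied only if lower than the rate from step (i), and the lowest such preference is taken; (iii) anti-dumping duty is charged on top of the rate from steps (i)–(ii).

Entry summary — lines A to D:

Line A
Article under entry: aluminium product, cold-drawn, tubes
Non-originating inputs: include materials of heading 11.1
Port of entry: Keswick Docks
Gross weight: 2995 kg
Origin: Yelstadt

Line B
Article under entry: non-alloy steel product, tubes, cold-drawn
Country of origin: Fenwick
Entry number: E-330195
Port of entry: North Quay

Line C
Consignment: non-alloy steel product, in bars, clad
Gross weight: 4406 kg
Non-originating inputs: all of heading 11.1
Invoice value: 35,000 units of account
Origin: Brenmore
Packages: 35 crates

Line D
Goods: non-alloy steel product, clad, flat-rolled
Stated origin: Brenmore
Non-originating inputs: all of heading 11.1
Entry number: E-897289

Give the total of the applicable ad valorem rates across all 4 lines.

Line A: aluminium → 11.1; tubes → 11.1.1; cold-drawn → 11.1.1.3. Scheduled 13%. Yelstadt agreement on 11.1.1: CTH not met. → 13%.
Line B: non-alloy steel → 11.2; tubes → 11.2.2; cold-drawn → 11.2.2.3. Scheduled 37%. quota on 11.2.2 open → in-quota 7%. → 7%.
Line C: non-alloy steel → 11.2; in bars → 11.2.3; clad → 11.2.3.1. Scheduled 22%. Brenmore agreement on 11.2: CTH met → 3% available; preferential 3%. → 3%.
Line D: non-alloy steel → 11.2; flat-rolled → 11.2.1; clad → 11.2.1.2. Scheduled 4%. quota on 11.2.1 exhausted → over-quota 39%; Brenmore agreement on 11.2: CTH met → 3% available; preferential 3%. → 3%.
Sum: 13% + 7% + 3% + 3% = 26%.

26%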